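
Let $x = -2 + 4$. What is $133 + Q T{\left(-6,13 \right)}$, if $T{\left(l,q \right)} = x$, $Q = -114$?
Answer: $-95$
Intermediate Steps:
$x = 2$
$T{\left(l,q \right)} = 2$
$133 + Q T{\left(-6,13 \right)} = 133 - 228 = -95$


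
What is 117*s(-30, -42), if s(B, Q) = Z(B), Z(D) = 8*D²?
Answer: 842400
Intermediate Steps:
s(B, Q) = 8*B²
117*s(-30, -42) = 117*(8*(-30)²) = 117*(8*900) = 117*7200 = 842400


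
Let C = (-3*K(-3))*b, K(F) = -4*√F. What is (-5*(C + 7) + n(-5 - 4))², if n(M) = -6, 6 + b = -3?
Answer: (41 - 540*I*√3)² ≈ -8.7312e+5 - 76695.0*I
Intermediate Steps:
b = -9 (b = -6 - 3 = -9)
C = -108*I*√3 (C = -(-12)*√(-3)*(-9) = -(-12)*I*√3*(-9) = (12*I*√3)*(-9) = -108*I*√3 ≈ -187.06*I)
(-5*(C + 7) + n(-5 - 4))² = (-5*(-108*I*√3 + 7) - 6)² = (-5*(7 - 108*I*√3) - 6)² = ((-35 + 540*I*√3) - 6)² = (-41 + 540*I*√3)²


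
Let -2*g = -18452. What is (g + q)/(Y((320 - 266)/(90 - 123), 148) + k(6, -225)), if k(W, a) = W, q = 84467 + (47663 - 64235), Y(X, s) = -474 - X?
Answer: -4961/30 ≈ -165.37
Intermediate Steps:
g = 9226 (g = -½*(-18452) = 9226)
q = 67895 (q = 84467 - 16572 = 67895)
(g + q)/(Y((320 - 266)/(90 - 123), 148) + k(6, -225)) = (9226 + 67895)/((-474 - (320 - 266)/(90 - 123)) + 6) = 77121/((-474 - 54/(-33)) + 6) = 77121/((-474 - 54*(-1)/33) + 6) = 77121/((-474 - 1*(-18/11)) + 6) = 77121/((-474 + 18/11) + 6) = 77121/(-5196/11 + 6) = 77121/(-5130/11) = 77121*(-11/5130) = -4961/30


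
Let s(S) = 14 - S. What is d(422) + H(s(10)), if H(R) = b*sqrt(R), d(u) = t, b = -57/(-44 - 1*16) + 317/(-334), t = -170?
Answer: -283897/1670 ≈ -170.00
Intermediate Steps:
b = 3/3340 (b = -57/(-44 - 16) + 317*(-1/334) = -57/(-60) - 317/334 = -57*(-1/60) - 317/334 = 19/20 - 317/334 = 3/3340 ≈ 0.00089820)
d(u) = -170
H(R) = 3*sqrt(R)/3340
d(422) + H(s(10)) = -170 + 3*sqrt(14 - 1*10)/3340 = -170 + 3*sqrt(14 - 10)/3340 = -170 + 3*sqrt(4)/3340 = -170 + (3/3340)*2 = -170 + 3/1670 = -283897/1670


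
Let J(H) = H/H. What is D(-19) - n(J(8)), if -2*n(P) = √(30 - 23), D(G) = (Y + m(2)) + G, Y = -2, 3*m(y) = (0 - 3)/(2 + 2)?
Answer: -85/4 + √7/2 ≈ -19.927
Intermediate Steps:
m(y) = -¼ (m(y) = ((0 - 3)/(2 + 2))/3 = (-3/4)/3 = (-3*¼)/3 = (⅓)*(-¾) = -¼)
D(G) = -9/4 + G (D(G) = (-2 - ¼) + G = -9/4 + G)
J(H) = 1
n(P) = -√7/2 (n(P) = -√(30 - 23)/2 = -√7/2)
D(-19) - n(J(8)) = (-9/4 - 19) - (-1)*√7/2 = -85/4 + √7/2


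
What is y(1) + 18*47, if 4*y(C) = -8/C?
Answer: 844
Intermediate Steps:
y(C) = -2/C (y(C) = (-8/C)/4 = -2/C)
y(1) + 18*47 = -2/1 + 18*47 = -2*1 + 846 = -2 + 846 = 844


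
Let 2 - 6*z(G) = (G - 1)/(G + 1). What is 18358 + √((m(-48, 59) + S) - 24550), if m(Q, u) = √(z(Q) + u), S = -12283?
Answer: 18358 + √(-325456388 + 94*√522734)/94 ≈ 18358.0 + 191.9*I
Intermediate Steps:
z(G) = ⅓ - (-1 + G)/(6*(1 + G)) (z(G) = ⅓ - (G - 1)/(6*(G + 1)) = ⅓ - (-1 + G)/(6*(1 + G)))
m(Q, u) = √(u + (3 + Q)/(6*(1 + Q))) (m(Q, u) = √((3 + Q)/(6*(1 + Q)) + u) = √(u + (3 + Q)/(6*(1 + Q))))
18358 + √((m(-48, 59) + S) - 24550) = 18358 + √((√(59 + (3 - 48)/(6*(1 - 48))) - 12283) - 24550) = 18358 + √((√(59 + (⅙)*(-45)/(-47)) - 12283) - 24550) = 18358 + √((√(59 + (⅙)*(-1/47)*(-45)) - 12283) - 24550) = 18358 + √((√(59 + 15/94) - 12283) - 24550) = 18358 + √((√(5561/94) - 12283) - 24550) = 18358 + √((√522734/94 - 12283) - 24550) = 18358 + √((-12283 + √522734/94) - 24550) = 18358 + √(-36833 + √522734/94)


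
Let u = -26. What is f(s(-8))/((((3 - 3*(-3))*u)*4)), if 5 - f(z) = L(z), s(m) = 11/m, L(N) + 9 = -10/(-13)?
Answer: -43/4056 ≈ -0.010602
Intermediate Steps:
L(N) = -107/13 (L(N) = -9 - 10/(-13) = -9 - 10*(-1/13) = -9 + 10/13 = -107/13)
f(z) = 172/13 (f(z) = 5 - 1*(-107/13) = 5 + 107/13 = 172/13)
f(s(-8))/((((3 - 3*(-3))*u)*4)) = 172/(13*((((3 - 3*(-3))*(-26))*4))) = 172/(13*((((3 + 9)*(-26))*4))) = 172/(13*(((12*(-26))*4))) = 172/(13*((-312*4))) = (172/13)/(-1248) = (172/13)*(-1/1248) = -43/4056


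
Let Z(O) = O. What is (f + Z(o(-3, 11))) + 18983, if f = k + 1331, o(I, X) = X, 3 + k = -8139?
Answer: 12183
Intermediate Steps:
k = -8142 (k = -3 - 8139 = -8142)
f = -6811 (f = -8142 + 1331 = -6811)
(f + Z(o(-3, 11))) + 18983 = (-6811 + 11) + 18983 = -6800 + 18983 = 12183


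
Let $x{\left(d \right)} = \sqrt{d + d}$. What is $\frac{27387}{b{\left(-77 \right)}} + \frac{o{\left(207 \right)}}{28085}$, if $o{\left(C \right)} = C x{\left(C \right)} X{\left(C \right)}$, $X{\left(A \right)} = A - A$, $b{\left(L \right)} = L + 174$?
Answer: $\frac{27387}{97} \approx 282.34$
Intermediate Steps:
$b{\left(L \right)} = 174 + L$
$X{\left(A \right)} = 0$
$x{\left(d \right)} = \sqrt{2} \sqrt{d}$ ($x{\left(d \right)} = \sqrt{2 d} = \sqrt{2} \sqrt{d}$)
$o{\left(C \right)} = 0$ ($o{\left(C \right)} = C \sqrt{2} \sqrt{C} 0 = \sqrt{2} C^{\frac{3}{2}} \cdot 0 = 0$)
$\frac{27387}{b{\left(-77 \right)}} + \frac{o{\left(207 \right)}}{28085} = \frac{27387}{174 - 77} + \frac{0}{28085} = \frac{27387}{97} + 0 \cdot \frac{1}{28085} = 27387 \cdot \frac{1}{97} + 0 = \frac{27387}{97} + 0 = \frac{27387}{97}$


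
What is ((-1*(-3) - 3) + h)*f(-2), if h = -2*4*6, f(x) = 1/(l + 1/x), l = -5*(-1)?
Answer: -32/3 ≈ -10.667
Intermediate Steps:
l = 5
f(x) = 1/(5 + 1/x)
h = -48 (h = -8*6 = -48)
((-1*(-3) - 3) + h)*f(-2) = ((-1*(-3) - 3) - 48)*(-2/(1 + 5*(-2))) = ((3 - 3) - 48)*(-2/(1 - 10)) = (0 - 48)*(-2/(-9)) = -(-96)*(-1)/9 = -48*2/9 = -32/3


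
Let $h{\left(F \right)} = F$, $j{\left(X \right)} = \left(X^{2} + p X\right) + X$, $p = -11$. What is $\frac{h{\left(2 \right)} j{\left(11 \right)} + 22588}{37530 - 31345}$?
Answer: $\frac{4522}{1237} \approx 3.6556$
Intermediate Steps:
$j{\left(X \right)} = X^{2} - 10 X$ ($j{\left(X \right)} = \left(X^{2} - 11 X\right) + X = X^{2} - 10 X$)
$\frac{h{\left(2 \right)} j{\left(11 \right)} + 22588}{37530 - 31345} = \frac{2 \cdot 11 \left(-10 + 11\right) + 22588}{37530 - 31345} = \frac{2 \cdot 11 \cdot 1 + 22588}{6185} = \left(2 \cdot 11 + 22588\right) \frac{1}{6185} = \left(22 + 22588\right) \frac{1}{6185} = 22610 \cdot \frac{1}{6185} = \frac{4522}{1237}$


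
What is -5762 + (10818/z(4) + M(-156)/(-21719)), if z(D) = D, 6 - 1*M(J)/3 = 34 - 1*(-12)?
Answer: -132811445/43438 ≈ -3057.5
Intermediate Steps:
M(J) = -120 (M(J) = 18 - 3*(34 - 1*(-12)) = 18 - 3*(34 + 12) = 18 - 3*46 = 18 - 138 = -120)
-5762 + (10818/z(4) + M(-156)/(-21719)) = -5762 + (10818/4 - 120/(-21719)) = -5762 + (10818*(¼) - 120*(-1/21719)) = -5762 + (5409/2 + 120/21719) = -5762 + 117478311/43438 = -132811445/43438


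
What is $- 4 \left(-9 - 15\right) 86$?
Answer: $8256$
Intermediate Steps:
$- 4 \left(-9 - 15\right) 86 = \left(-4\right) \left(-24\right) 86 = 96 \cdot 86 = 8256$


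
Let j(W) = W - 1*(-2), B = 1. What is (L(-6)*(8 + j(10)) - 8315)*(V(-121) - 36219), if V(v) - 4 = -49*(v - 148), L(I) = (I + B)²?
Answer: 180010710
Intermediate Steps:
j(W) = 2 + W (j(W) = W + 2 = 2 + W)
L(I) = (1 + I)² (L(I) = (I + 1)² = (1 + I)²)
V(v) = 7256 - 49*v (V(v) = 4 - 49*(v - 148) = 4 - 49*(-148 + v) = 4 + (7252 - 49*v) = 7256 - 49*v)
(L(-6)*(8 + j(10)) - 8315)*(V(-121) - 36219) = ((1 - 6)²*(8 + (2 + 10)) - 8315)*((7256 - 49*(-121)) - 36219) = ((-5)²*(8 + 12) - 8315)*((7256 + 5929) - 36219) = (25*20 - 8315)*(13185 - 36219) = (500 - 8315)*(-23034) = -7815*(-23034) = 180010710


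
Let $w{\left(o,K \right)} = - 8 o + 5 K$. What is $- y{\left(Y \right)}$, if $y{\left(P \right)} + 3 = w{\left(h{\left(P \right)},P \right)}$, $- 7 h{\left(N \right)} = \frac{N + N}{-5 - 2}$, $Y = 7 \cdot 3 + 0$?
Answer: $- \frac{666}{7} \approx -95.143$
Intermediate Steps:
$Y = 21$ ($Y = 21 + 0 = 21$)
$h{\left(N \right)} = \frac{2 N}{49}$ ($h{\left(N \right)} = - \frac{\left(N + N\right) \frac{1}{-5 - 2}}{7} = - \frac{2 N \frac{1}{-7}}{7} = - \frac{2 N \left(- \frac{1}{7}\right)}{7} = - \frac{\left(- \frac{2}{7}\right) N}{7} = \frac{2 N}{49}$)
$y{\left(P \right)} = -3 + \frac{229 P}{49}$ ($y{\left(P \right)} = -3 + \left(- 8 \frac{2 P}{49} + 5 P\right) = -3 + \left(- \frac{16 P}{49} + 5 P\right) = -3 + \frac{229 P}{49}$)
$- y{\left(Y \right)} = - (-3 + \frac{229}{49} \cdot 21) = - (-3 + \frac{687}{7}) = \left(-1\right) \frac{666}{7} = - \frac{666}{7}$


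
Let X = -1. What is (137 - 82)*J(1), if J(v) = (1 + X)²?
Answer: 0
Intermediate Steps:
J(v) = 0 (J(v) = (1 - 1)² = 0² = 0)
(137 - 82)*J(1) = (137 - 82)*0 = 55*0 = 0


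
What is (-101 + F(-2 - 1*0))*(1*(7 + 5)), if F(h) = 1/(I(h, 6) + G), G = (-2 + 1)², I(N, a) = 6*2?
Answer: -15744/13 ≈ -1211.1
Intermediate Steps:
I(N, a) = 12
G = 1 (G = (-1)² = 1)
F(h) = 1/13 (F(h) = 1/(12 + 1) = 1/13)
(-101 + F(-2 - 1*0))*(1*(7 + 5)) = (-101 + 1/13)*(1*(7 + 5)) = -1312*12/13 = -1312/13*12 = -15744/13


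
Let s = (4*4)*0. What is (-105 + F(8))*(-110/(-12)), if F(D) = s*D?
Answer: -1925/2 ≈ -962.50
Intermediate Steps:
s = 0 (s = 16*0 = 0)
F(D) = 0 (F(D) = 0*D = 0)
(-105 + F(8))*(-110/(-12)) = (-105 + 0)*(-110/(-12)) = -(-11550)*(-1)/12 = -105*55/6 = -1925/2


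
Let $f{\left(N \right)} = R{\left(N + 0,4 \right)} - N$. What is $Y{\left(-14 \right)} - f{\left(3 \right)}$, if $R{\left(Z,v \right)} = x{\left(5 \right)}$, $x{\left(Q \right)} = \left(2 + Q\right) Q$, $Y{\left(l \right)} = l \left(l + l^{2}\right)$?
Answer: $-2580$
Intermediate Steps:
$x{\left(Q \right)} = Q \left(2 + Q\right)$
$R{\left(Z,v \right)} = 35$ ($R{\left(Z,v \right)} = 5 \left(2 + 5\right) = 5 \cdot 7 = 35$)
$f{\left(N \right)} = 35 - N$
$Y{\left(-14 \right)} - f{\left(3 \right)} = \left(-14\right)^{2} \left(1 - 14\right) - \left(35 - 3\right) = 196 \left(-13\right) - \left(35 - 3\right) = -2548 - 32 = -2580$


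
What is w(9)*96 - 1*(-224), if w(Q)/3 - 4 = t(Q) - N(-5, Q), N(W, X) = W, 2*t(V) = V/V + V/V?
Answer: 3104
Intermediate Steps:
t(V) = 1 (t(V) = (V/V + V/V)/2 = (1 + 1)/2 = (½)*2 = 1)
w(Q) = 30 (w(Q) = 12 + 3*(1 - 1*(-5)) = 12 + 3*(1 + 5) = 12 + 3*6 = 12 + 18 = 30)
w(9)*96 - 1*(-224) = 30*96 - 1*(-224) = 2880 + 224 = 3104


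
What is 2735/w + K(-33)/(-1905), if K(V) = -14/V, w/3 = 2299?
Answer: 5207249/13138785 ≈ 0.39633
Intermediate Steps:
w = 6897 (w = 3*2299 = 6897)
2735/w + K(-33)/(-1905) = 2735/6897 - 14/(-33)/(-1905) = 2735*(1/6897) - 14*(-1/33)*(-1/1905) = 2735/6897 + (14/33)*(-1/1905) = 2735/6897 - 14/62865 = 5207249/13138785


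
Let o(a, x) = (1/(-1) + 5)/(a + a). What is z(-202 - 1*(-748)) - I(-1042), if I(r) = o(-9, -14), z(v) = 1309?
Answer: 11783/9 ≈ 1309.2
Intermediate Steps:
o(a, x) = 2/a (o(a, x) = (-1 + 5)/((2*a)) = 4*(1/(2*a)) = 2/a)
I(r) = -2/9 (I(r) = 2/(-9) = 2*(-⅑) = -2/9)
z(-202 - 1*(-748)) - I(-1042) = 1309 - 1*(-2/9) = 1309 + 2/9 = 11783/9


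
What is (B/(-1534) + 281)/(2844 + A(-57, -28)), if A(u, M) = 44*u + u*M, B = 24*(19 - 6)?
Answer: 16567/113988 ≈ 0.14534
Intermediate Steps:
B = 312 (B = 24*13 = 312)
A(u, M) = 44*u + M*u
(B/(-1534) + 281)/(2844 + A(-57, -28)) = (312/(-1534) + 281)/(2844 - 57*(44 - 28)) = (312*(-1/1534) + 281)/(2844 - 57*16) = (-12/59 + 281)/(2844 - 912) = (16567/59)/1932 = (16567/59)*(1/1932) = 16567/113988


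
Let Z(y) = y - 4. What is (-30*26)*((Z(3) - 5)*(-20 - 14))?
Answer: -159120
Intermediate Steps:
Z(y) = -4 + y
(-30*26)*((Z(3) - 5)*(-20 - 14)) = (-30*26)*(((-4 + 3) - 5)*(-20 - 14)) = -780*(-1 - 5)*(-34) = -(-4680)*(-34) = -780*204 = -159120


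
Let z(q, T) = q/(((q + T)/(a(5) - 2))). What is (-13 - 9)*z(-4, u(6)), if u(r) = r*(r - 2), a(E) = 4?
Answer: 44/5 ≈ 8.8000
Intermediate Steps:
u(r) = r*(-2 + r)
z(q, T) = q/(T/2 + q/2) (z(q, T) = q/(((q + T)/(4 - 2))) = q/(((T + q)/2)) = q/(((T + q)*(½))) = q/(T/2 + q/2))
(-13 - 9)*z(-4, u(6)) = (-13 - 9)*(2*(-4)/(6*(-2 + 6) - 4)) = -44*(-4)/(6*4 - 4) = -44*(-4)/(24 - 4) = -44*(-4)/20 = -22*(-⅖) = 44/5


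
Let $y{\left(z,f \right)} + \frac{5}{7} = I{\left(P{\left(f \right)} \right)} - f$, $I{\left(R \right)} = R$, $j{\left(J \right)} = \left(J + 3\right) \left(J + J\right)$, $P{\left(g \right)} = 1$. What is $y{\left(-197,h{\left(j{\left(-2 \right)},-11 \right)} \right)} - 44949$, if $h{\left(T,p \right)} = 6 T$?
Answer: $- \frac{314473}{7} \approx -44925.0$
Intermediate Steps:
$j{\left(J \right)} = 2 J \left(3 + J\right)$ ($j{\left(J \right)} = \left(3 + J\right) 2 J = 2 J \left(3 + J\right)$)
$y{\left(z,f \right)} = \frac{2}{7} - f$ ($y{\left(z,f \right)} = - \frac{5}{7} - \left(-1 + f\right) = \frac{2}{7} - f$)
$y{\left(-197,h{\left(j{\left(-2 \right)},-11 \right)} \right)} - 44949 = \left(\frac{2}{7} - 6 \cdot 2 \left(-2\right) \left(3 - 2\right)\right) - 44949 = \left(\frac{2}{7} - 6 \cdot 2 \left(-2\right) 1\right) - 44949 = \left(\frac{2}{7} - 6 \left(-4\right)\right) - 44949 = \left(\frac{2}{7} - -24\right) - 44949 = \left(\frac{2}{7} + 24\right) - 44949 = \frac{170}{7} - 44949 = - \frac{314473}{7}$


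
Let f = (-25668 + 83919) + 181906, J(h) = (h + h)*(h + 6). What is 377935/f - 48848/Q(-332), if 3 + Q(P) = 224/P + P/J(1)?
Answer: 6821834967671/3821618341 ≈ 1785.1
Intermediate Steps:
J(h) = 2*h*(6 + h) (J(h) = (2*h)*(6 + h) = 2*h*(6 + h))
Q(P) = -3 + 224/P + P/14 (Q(P) = -3 + (224/P + P/((2*1*(6 + 1)))) = -3 + (224/P + P/((2*1*7))) = -3 + (224/P + P/14) = -3 + 224/P + P/14)
f = 240157 (f = 58251 + 181906 = 240157)
377935/f - 48848/Q(-332) = 377935/240157 - 48848/(-3 + 224/(-332) + (1/14)*(-332)) = 377935*(1/240157) - 48848/(-3 + 224*(-1/332) - 166/7) = 377935/240157 - 48848/(-3 - 56/83 - 166/7) = 377935/240157 - 48848/(-15913/581) = 377935/240157 - 48848*(-581/15913) = 377935/240157 + 28380688/15913 = 6821834967671/3821618341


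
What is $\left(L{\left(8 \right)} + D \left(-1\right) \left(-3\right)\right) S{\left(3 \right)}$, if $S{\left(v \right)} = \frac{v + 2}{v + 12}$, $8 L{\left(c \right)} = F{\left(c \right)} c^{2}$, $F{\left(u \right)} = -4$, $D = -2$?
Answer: $- \frac{38}{3} \approx -12.667$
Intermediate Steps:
$L{\left(c \right)} = - \frac{c^{2}}{2}$ ($L{\left(c \right)} = \frac{\left(-4\right) c^{2}}{8} = - \frac{c^{2}}{2}$)
$S{\left(v \right)} = \frac{2 + v}{12 + v}$
$\left(L{\left(8 \right)} + D \left(-1\right) \left(-3\right)\right) S{\left(3 \right)} = \left(- \frac{8^{2}}{2} + \left(-2\right) \left(-1\right) \left(-3\right)\right) \frac{2 + 3}{12 + 3} = \left(\left(- \frac{1}{2}\right) 64 + 2 \left(-3\right)\right) \frac{1}{15} \cdot 5 = \left(-32 - 6\right) \frac{1}{15} \cdot 5 = \left(-38\right) \frac{1}{3} = - \frac{38}{3}$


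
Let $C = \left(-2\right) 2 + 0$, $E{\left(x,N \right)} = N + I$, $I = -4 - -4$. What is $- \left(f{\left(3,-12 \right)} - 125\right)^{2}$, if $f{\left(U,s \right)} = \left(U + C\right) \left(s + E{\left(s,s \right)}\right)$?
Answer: $-10201$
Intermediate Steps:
$I = 0$ ($I = -4 + 4 = 0$)
$E{\left(x,N \right)} = N$ ($E{\left(x,N \right)} = N + 0 = N$)
$C = -4$ ($C = -4 + 0 = -4$)
$f{\left(U,s \right)} = 2 s \left(-4 + U\right)$ ($f{\left(U,s \right)} = \left(U - 4\right) \left(s + s\right) = \left(-4 + U\right) 2 s = 2 s \left(-4 + U\right)$)
$- \left(f{\left(3,-12 \right)} - 125\right)^{2} = - \left(2 \left(-12\right) \left(-4 + 3\right) - 125\right)^{2} = - \left(2 \left(-12\right) \left(-1\right) - 125\right)^{2} = - \left(24 - 125\right)^{2} = - \left(-101\right)^{2} = \left(-1\right) 10201 = -10201$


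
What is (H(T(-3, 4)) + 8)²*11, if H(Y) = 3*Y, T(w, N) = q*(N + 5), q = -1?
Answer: 3971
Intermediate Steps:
T(w, N) = -5 - N (T(w, N) = -(N + 5) = -(5 + N) = -5 - N)
(H(T(-3, 4)) + 8)²*11 = (3*(-5 - 1*4) + 8)²*11 = (3*(-5 - 4) + 8)²*11 = (3*(-9) + 8)²*11 = (-27 + 8)²*11 = (-19)²*11 = 361*11 = 3971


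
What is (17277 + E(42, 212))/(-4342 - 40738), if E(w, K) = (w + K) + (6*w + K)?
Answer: -3599/9016 ≈ -0.39918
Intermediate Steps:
E(w, K) = 2*K + 7*w (E(w, K) = (K + w) + (K + 6*w) = 2*K + 7*w)
(17277 + E(42, 212))/(-4342 - 40738) = (17277 + (2*212 + 7*42))/(-4342 - 40738) = (17277 + (424 + 294))/(-45080) = (17277 + 718)*(-1/45080) = 17995*(-1/45080) = -3599/9016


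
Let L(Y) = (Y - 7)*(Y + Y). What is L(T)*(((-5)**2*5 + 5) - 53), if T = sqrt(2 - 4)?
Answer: -308 - 1078*I*sqrt(2) ≈ -308.0 - 1524.5*I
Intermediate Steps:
T = I*sqrt(2) (T = sqrt(-2) = I*sqrt(2) ≈ 1.4142*I)
L(Y) = 2*Y*(-7 + Y) (L(Y) = (-7 + Y)*(2*Y) = 2*Y*(-7 + Y))
L(T)*(((-5)**2*5 + 5) - 53) = (2*(I*sqrt(2))*(-7 + I*sqrt(2)))*(((-5)**2*5 + 5) - 53) = (2*I*sqrt(2)*(-7 + I*sqrt(2)))*((25*5 + 5) - 53) = (2*I*sqrt(2)*(-7 + I*sqrt(2)))*((125 + 5) - 53) = (2*I*sqrt(2)*(-7 + I*sqrt(2)))*(130 - 53) = (2*I*sqrt(2)*(-7 + I*sqrt(2)))*77 = 154*I*sqrt(2)*(-7 + I*sqrt(2))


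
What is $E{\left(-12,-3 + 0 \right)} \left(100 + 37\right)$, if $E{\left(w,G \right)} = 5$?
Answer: $685$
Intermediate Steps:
$E{\left(-12,-3 + 0 \right)} \left(100 + 37\right) = 5 \left(100 + 37\right) = 5 \cdot 137 = 685$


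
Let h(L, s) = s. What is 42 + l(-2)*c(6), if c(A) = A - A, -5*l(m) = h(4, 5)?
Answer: 42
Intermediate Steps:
l(m) = -1 (l(m) = -⅕*5 = -1)
c(A) = 0
42 + l(-2)*c(6) = 42 - 1*0 = 42 + 0 = 42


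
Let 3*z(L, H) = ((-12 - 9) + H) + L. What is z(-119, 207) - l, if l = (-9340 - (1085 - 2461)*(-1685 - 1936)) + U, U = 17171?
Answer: 14924062/3 ≈ 4.9747e+6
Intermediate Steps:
z(L, H) = -7 + H/3 + L/3 (z(L, H) = (((-12 - 9) + H) + L)/3 = ((-21 + H) + L)/3 = (-21 + H + L)/3 = -7 + H/3 + L/3)
l = -4974665 (l = (-9340 - (1085 - 2461)*(-1685 - 1936)) + 17171 = (-9340 - (-1376)*(-3621)) + 17171 = (-9340 - 1*4982496) + 17171 = (-9340 - 4982496) + 17171 = -4991836 + 17171 = -4974665)
z(-119, 207) - l = (-7 + (⅓)*207 + (⅓)*(-119)) - 1*(-4974665) = (-7 + 69 - 119/3) + 4974665 = 67/3 + 4974665 = 14924062/3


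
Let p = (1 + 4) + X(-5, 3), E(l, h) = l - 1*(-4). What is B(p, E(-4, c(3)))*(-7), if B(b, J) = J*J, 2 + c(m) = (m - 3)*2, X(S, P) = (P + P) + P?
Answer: 0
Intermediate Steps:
X(S, P) = 3*P (X(S, P) = 2*P + P = 3*P)
c(m) = -8 + 2*m (c(m) = -2 + (m - 3)*2 = -2 + (-3 + m)*2 = -2 + (-6 + 2*m) = -8 + 2*m)
E(l, h) = 4 + l (E(l, h) = l + 4 = 4 + l)
p = 14 (p = (1 + 4) + 3*3 = 5 + 9 = 14)
B(b, J) = J**2
B(p, E(-4, c(3)))*(-7) = (4 - 4)**2*(-7) = 0**2*(-7) = 0*(-7) = 0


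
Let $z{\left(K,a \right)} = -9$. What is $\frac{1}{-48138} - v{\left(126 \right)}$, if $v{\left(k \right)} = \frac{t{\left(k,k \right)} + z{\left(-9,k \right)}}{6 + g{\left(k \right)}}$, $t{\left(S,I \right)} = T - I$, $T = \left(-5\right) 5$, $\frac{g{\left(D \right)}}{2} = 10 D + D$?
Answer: $\frac{427739}{7429298} \approx 0.057575$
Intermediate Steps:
$g{\left(D \right)} = 22 D$ ($g{\left(D \right)} = 2 \left(10 D + D\right) = 2 \cdot 11 D = 22 D$)
$T = -25$
$t{\left(S,I \right)} = -25 - I$
$v{\left(k \right)} = \frac{-34 - k}{6 + 22 k}$ ($v{\left(k \right)} = \frac{\left(-25 - k\right) - 9}{6 + 22 k} = \frac{-34 - k}{6 + 22 k}$)
$\frac{1}{-48138} - v{\left(126 \right)} = \frac{1}{-48138} - \frac{-34 - 126}{2 \left(3 + 11 \cdot 126\right)} = - \frac{1}{48138} - \frac{-34 - 126}{2 \left(3 + 1386\right)} = - \frac{1}{48138} - \frac{1}{2} \cdot \frac{1}{1389} \left(-160\right) = - \frac{1}{48138} - - \frac{80}{1389} = - \frac{1}{48138} + \frac{80}{1389} = \frac{427739}{7429298}$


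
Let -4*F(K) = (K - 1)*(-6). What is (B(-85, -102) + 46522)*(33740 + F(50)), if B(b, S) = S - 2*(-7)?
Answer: 1570096059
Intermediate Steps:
B(b, S) = 14 + S (B(b, S) = S + 14 = 14 + S)
F(K) = -3/2 + 3*K/2 (F(K) = -(K - 1)*(-6)/4 = -(-1 + K)*(-6)/4 = -(6 - 6*K)/4 = -3/2 + 3*K/2)
(B(-85, -102) + 46522)*(33740 + F(50)) = ((14 - 102) + 46522)*(33740 + (-3/2 + (3/2)*50)) = (-88 + 46522)*(33740 + (-3/2 + 75)) = 46434*(33740 + 147/2) = 46434*(67627/2) = 1570096059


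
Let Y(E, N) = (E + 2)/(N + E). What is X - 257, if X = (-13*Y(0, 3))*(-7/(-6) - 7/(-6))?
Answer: -2495/9 ≈ -277.22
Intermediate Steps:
Y(E, N) = (2 + E)/(E + N)
X = -182/9 (X = (-13*(2 + 0)/(0 + 3))*(-7/(-6) - 7/(-6)) = (-13*2/3)*(-7*(-⅙) - 7*(-⅙)) = (-13*2/3)*(7/6 + 7/6) = -13*⅔*(7/3) = -26/3*7/3 = -182/9 ≈ -20.222)
X - 257 = -182/9 - 257 = -2495/9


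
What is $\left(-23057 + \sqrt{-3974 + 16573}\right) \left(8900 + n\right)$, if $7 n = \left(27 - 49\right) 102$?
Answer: $- \frac{1384711192}{7} + \frac{60056 \sqrt{12599}}{7} \approx -1.9685 \cdot 10^{8}$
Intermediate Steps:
$n = - \frac{2244}{7}$ ($n = \frac{\left(27 - 49\right) 102}{7} = \frac{\left(-22\right) 102}{7} = \frac{1}{7} \left(-2244\right) = - \frac{2244}{7} \approx -320.57$)
$\left(-23057 + \sqrt{-3974 + 16573}\right) \left(8900 + n\right) = \left(-23057 + \sqrt{-3974 + 16573}\right) \left(8900 - \frac{2244}{7}\right) = \left(-23057 + \sqrt{12599}\right) \frac{60056}{7} = - \frac{1384711192}{7} + \frac{60056 \sqrt{12599}}{7}$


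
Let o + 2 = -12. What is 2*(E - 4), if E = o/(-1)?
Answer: 20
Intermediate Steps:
o = -14 (o = -2 - 12 = -14)
E = 14 (E = -14/(-1) = -14*(-1) = 14)
2*(E - 4) = 2*(14 - 4) = 2*10 = 20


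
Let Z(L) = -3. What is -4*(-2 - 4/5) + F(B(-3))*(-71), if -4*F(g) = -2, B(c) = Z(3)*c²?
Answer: -243/10 ≈ -24.300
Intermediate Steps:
B(c) = -3*c²
F(g) = ½ (F(g) = -¼*(-2) = ½)
-4*(-2 - 4/5) + F(B(-3))*(-71) = -4*(-2 - 4/5) + (½)*(-71) = -4*(-2 - 4*⅕) - 71/2 = -4*(-2 - ⅘) - 71/2 = -4*(-14/5) - 71/2 = 56/5 - 71/2 = -243/10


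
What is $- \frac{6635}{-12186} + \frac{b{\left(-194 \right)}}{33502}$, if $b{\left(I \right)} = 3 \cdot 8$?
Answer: $\frac{111289117}{204127686} \approx 0.54519$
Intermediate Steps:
$b{\left(I \right)} = 24$
$- \frac{6635}{-12186} + \frac{b{\left(-194 \right)}}{33502} = - \frac{6635}{-12186} + \frac{24}{33502} = \left(-6635\right) \left(- \frac{1}{12186}\right) + 24 \cdot \frac{1}{33502} = \frac{6635}{12186} + \frac{12}{16751} = \frac{111289117}{204127686}$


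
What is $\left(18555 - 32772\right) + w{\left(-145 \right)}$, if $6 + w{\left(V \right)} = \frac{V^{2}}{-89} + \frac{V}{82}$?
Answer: $- \frac{105536409}{7298} \approx -14461.0$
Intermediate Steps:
$w{\left(V \right)} = -6 - \frac{V^{2}}{89} + \frac{V}{82}$ ($w{\left(V \right)} = -6 + \left(\frac{V^{2}}{-89} + \frac{V}{82}\right) = -6 + \left(V^{2} \left(- \frac{1}{89}\right) + V \frac{1}{82}\right) = -6 - \left(- \frac{V}{82} + \frac{V^{2}}{89}\right) = -6 - \frac{V^{2}}{89} + \frac{V}{82}$)
$\left(18555 - 32772\right) + w{\left(-145 \right)} = \left(18555 - 32772\right) - \left(\frac{637}{82} + \frac{21025}{89}\right) = -14217 - \frac{1780743}{7298} = - \frac{105536409}{7298}$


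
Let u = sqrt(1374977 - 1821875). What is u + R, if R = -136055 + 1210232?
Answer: 1074177 + I*sqrt(446898) ≈ 1.0742e+6 + 668.5*I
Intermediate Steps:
u = I*sqrt(446898) (u = sqrt(-446898) = I*sqrt(446898) ≈ 668.5*I)
R = 1074177
u + R = I*sqrt(446898) + 1074177 = 1074177 + I*sqrt(446898)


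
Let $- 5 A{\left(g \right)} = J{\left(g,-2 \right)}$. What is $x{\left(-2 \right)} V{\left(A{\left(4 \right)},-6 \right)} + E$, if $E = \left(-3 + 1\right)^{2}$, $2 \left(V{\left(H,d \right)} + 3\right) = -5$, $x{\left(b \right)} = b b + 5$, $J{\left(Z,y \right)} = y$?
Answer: $- \frac{91}{2} \approx -45.5$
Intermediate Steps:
$x{\left(b \right)} = 5 + b^{2}$ ($x{\left(b \right)} = b^{2} + 5 = 5 + b^{2}$)
$A{\left(g \right)} = \frac{2}{5}$ ($A{\left(g \right)} = \left(- \frac{1}{5}\right) \left(-2\right) = \frac{2}{5}$)
$V{\left(H,d \right)} = - \frac{11}{2}$ ($V{\left(H,d \right)} = -3 + \frac{1}{2} \left(-5\right) = -3 - \frac{5}{2} = - \frac{11}{2}$)
$E = 4$ ($E = \left(-2\right)^{2} = 4$)
$x{\left(-2 \right)} V{\left(A{\left(4 \right)},-6 \right)} + E = \left(5 + \left(-2\right)^{2}\right) \left(- \frac{11}{2}\right) + 4 = \left(5 + 4\right) \left(- \frac{11}{2}\right) + 4 = 9 \left(- \frac{11}{2}\right) + 4 = - \frac{99}{2} + 4 = - \frac{91}{2}$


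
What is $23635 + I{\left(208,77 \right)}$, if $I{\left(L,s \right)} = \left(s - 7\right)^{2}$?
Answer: $28535$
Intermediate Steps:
$I{\left(L,s \right)} = \left(-7 + s\right)^{2}$
$23635 + I{\left(208,77 \right)} = 23635 + \left(-7 + 77\right)^{2} = 23635 + 70^{2} = 23635 + 4900 = 28535$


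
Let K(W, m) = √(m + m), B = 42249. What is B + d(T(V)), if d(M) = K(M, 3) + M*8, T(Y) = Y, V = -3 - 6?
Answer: 42177 + √6 ≈ 42179.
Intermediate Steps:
K(W, m) = √2*√m (K(W, m) = √(2*m) = √2*√m)
V = -9
d(M) = √6 + 8*M (d(M) = √2*√3 + M*8 = √6 + 8*M)
B + d(T(V)) = 42249 + (√6 + 8*(-9)) = 42249 + (√6 - 72) = 42249 + (-72 + √6) = 42177 + √6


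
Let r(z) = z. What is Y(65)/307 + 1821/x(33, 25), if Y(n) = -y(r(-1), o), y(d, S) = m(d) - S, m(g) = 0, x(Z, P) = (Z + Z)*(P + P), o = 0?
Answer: 607/1100 ≈ 0.55182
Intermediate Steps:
x(Z, P) = 4*P*Z (x(Z, P) = (2*Z)*(2*P) = 4*P*Z)
y(d, S) = -S (y(d, S) = 0 - S = -S)
Y(n) = 0 (Y(n) = -(-1)*0 = -1*0 = 0)
Y(65)/307 + 1821/x(33, 25) = 0/307 + 1821/((4*25*33)) = 0*(1/307) + 1821/3300 = 0 + 1821*(1/3300) = 0 + 607/1100 = 607/1100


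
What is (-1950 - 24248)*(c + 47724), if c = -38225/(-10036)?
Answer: -6274372389611/5018 ≈ -1.2504e+9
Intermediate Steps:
c = 38225/10036 (c = -38225*(-1/10036) = 38225/10036 ≈ 3.8088)
(-1950 - 24248)*(c + 47724) = (-1950 - 24248)*(38225/10036 + 47724) = -26198*478996289/10036 = -6274372389611/5018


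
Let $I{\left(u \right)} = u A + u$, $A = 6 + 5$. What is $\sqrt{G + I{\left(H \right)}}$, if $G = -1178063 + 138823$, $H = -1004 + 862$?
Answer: $4 i \sqrt{65059} \approx 1020.3 i$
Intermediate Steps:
$A = 11$
$H = -142$
$I{\left(u \right)} = 12 u$ ($I{\left(u \right)} = u 11 + u = 11 u + u = 12 u$)
$G = -1039240$
$\sqrt{G + I{\left(H \right)}} = \sqrt{-1039240 + 12 \left(-142\right)} = \sqrt{-1039240 - 1704} = \sqrt{-1040944} = 4 i \sqrt{65059}$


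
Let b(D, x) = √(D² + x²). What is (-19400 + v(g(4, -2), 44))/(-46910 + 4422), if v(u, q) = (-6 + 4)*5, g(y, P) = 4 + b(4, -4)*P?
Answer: 9705/21244 ≈ 0.45683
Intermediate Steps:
g(y, P) = 4 + 4*P*√2 (g(y, P) = 4 + √(4² + (-4)²)*P = 4 + √(16 + 16)*P = 4 + √32*P = 4 + (4*√2)*P = 4 + 4*P*√2)
v(u, q) = -10 (v(u, q) = -2*5 = -10)
(-19400 + v(g(4, -2), 44))/(-46910 + 4422) = (-19400 - 10)/(-46910 + 4422) = -19410/(-42488) = -19410*(-1/42488) = 9705/21244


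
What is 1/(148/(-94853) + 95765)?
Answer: 94853/9083597397 ≈ 1.0442e-5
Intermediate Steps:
1/(148/(-94853) + 95765) = 1/(148*(-1/94853) + 95765) = 1/(-148/94853 + 95765) = 1/(9083597397/94853) = 94853/9083597397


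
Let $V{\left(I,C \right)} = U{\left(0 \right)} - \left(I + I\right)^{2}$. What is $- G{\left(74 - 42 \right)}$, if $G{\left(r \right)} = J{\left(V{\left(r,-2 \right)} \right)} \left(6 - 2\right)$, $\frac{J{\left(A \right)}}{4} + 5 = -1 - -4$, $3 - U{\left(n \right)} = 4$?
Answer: $32$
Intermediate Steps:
$U{\left(n \right)} = -1$ ($U{\left(n \right)} = 3 - 4 = -1$)
$V{\left(I,C \right)} = -1 - 4 I^{2}$ ($V{\left(I,C \right)} = -1 - \left(I + I\right)^{2} = -1 - \left(2 I\right)^{2} = -1 - 4 I^{2}$)
$J{\left(A \right)} = -8$ ($J{\left(A \right)} = -20 + 4 \left(-1 - -4\right) = -20 + 4 \left(-1 + 4\right) = -20 + 4 \cdot 3 = -20 + 12 = -8$)
$G{\left(r \right)} = -32$ ($G{\left(r \right)} = - 8 \left(6 - 2\right) = \left(-8\right) 4 = -32$)
$- G{\left(74 - 42 \right)} = \left(-1\right) \left(-32\right) = 32$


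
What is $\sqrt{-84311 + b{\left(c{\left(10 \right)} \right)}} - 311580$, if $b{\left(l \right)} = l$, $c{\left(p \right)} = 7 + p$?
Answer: $-311580 + 3 i \sqrt{9366} \approx -3.1158 \cdot 10^{5} + 290.33 i$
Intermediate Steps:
$\sqrt{-84311 + b{\left(c{\left(10 \right)} \right)}} - 311580 = \sqrt{-84311 + \left(7 + 10\right)} - 311580 = \sqrt{-84311 + 17} - 311580 = \sqrt{-84294} - 311580 = 3 i \sqrt{9366} - 311580 = -311580 + 3 i \sqrt{9366}$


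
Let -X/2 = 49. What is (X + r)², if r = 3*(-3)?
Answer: 11449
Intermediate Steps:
X = -98 (X = -2*49 = -98)
r = -9
(X + r)² = (-98 - 9)² = (-107)² = 11449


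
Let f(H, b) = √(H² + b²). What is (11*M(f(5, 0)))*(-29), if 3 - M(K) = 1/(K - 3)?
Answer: -1595/2 ≈ -797.50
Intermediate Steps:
M(K) = 3 - 1/(-3 + K) (M(K) = 3 - 1/(K - 3) = 3 - 1/(-3 + K))
(11*M(f(5, 0)))*(-29) = (11*((-10 + 3*√(5² + 0²))/(-3 + √(5² + 0²))))*(-29) = (11*((-10 + 3*√(25 + 0))/(-3 + √(25 + 0))))*(-29) = (11*((-10 + 3*√25)/(-3 + √25)))*(-29) = (11*((-10 + 3*5)/(-3 + 5)))*(-29) = (11*((-10 + 15)/2))*(-29) = (11*((½)*5))*(-29) = (11*(5/2))*(-29) = (55/2)*(-29) = -1595/2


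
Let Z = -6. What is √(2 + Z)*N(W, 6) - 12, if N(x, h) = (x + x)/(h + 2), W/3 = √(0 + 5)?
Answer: -12 + 3*I*√5/2 ≈ -12.0 + 3.3541*I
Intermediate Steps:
W = 3*√5 (W = 3*√(0 + 5) = 3*√5 ≈ 6.7082)
N(x, h) = 2*x/(2 + h) (N(x, h) = (2*x)/(2 + h) = 2*x/(2 + h))
√(2 + Z)*N(W, 6) - 12 = √(2 - 6)*(2*(3*√5)/(2 + 6)) - 12 = √(-4)*(2*(3*√5)/8) - 12 = (2*I)*(2*(3*√5)*(⅛)) - 12 = (2*I)*(3*√5/4) - 12 = 3*I*√5/2 - 12 = -12 + 3*I*√5/2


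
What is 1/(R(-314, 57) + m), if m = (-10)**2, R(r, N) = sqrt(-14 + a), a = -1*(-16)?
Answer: 50/4999 - sqrt(2)/9998 ≈ 0.0098605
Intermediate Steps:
a = 16
R(r, N) = sqrt(2) (R(r, N) = sqrt(-14 + 16) = sqrt(2))
m = 100
1/(R(-314, 57) + m) = 1/(sqrt(2) + 100) = 1/(100 + sqrt(2))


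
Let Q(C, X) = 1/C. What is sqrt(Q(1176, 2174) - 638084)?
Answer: I*sqrt(4502320698)/84 ≈ 798.8*I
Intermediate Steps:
sqrt(Q(1176, 2174) - 638084) = sqrt(1/1176 - 638084) = sqrt(-750386783/1176) = I*sqrt(4502320698)/84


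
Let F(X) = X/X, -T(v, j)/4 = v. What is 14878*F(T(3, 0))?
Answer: 14878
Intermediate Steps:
T(v, j) = -4*v
F(X) = 1
14878*F(T(3, 0)) = 14878*1 = 14878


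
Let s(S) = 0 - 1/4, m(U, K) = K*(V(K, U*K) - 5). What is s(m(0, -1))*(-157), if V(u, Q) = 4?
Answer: 157/4 ≈ 39.250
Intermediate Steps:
m(U, K) = -K (m(U, K) = K*(4 - 5) = K*(-1) = -K)
s(S) = -¼ (s(S) = 0 - 1*¼ = 0 - ¼ = -¼)
s(m(0, -1))*(-157) = -¼*(-157) = 157/4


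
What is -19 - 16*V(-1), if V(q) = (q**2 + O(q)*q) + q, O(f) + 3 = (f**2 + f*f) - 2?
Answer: -67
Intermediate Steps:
O(f) = -5 + 2*f**2 (O(f) = -3 + ((f**2 + f*f) - 2) = -3 + ((f**2 + f**2) - 2) = -3 + (2*f**2 - 2) = -3 + (-2 + 2*f**2) = -5 + 2*f**2)
V(q) = q + q**2 + q*(-5 + 2*q**2) (V(q) = (q**2 + (-5 + 2*q**2)*q) + q = (q**2 + q*(-5 + 2*q**2)) + q = q + q**2 + q*(-5 + 2*q**2))
-19 - 16*V(-1) = -19 - (-16)*(-4 - 1 + 2*(-1)**2) = -19 - (-16)*(-4 - 1 + 2*1) = -19 - (-16)*(-4 - 1 + 2) = -19 - (-16)*(-3) = -19 - 16*3 = -19 - 48 = -67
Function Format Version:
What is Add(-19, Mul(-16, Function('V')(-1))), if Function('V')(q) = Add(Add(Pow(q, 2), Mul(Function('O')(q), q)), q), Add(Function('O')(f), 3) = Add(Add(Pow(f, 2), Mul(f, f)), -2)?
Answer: -67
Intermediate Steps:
Function('O')(f) = Add(-5, Mul(2, Pow(f, 2))) (Function('O')(f) = Add(-3, Add(Add(Pow(f, 2), Mul(f, f)), -2)) = Add(-3, Add(Add(Pow(f, 2), Pow(f, 2)), -2)) = Add(-3, Add(Mul(2, Pow(f, 2)), -2)) = Add(-3, Add(-2, Mul(2, Pow(f, 2)))) = Add(-5, Mul(2, Pow(f, 2))))
Function('V')(q) = Add(q, Pow(q, 2), Mul(q, Add(-5, Mul(2, Pow(q, 2))))) (Function('V')(q) = Add(Add(Pow(q, 2), Mul(Add(-5, Mul(2, Pow(q, 2))), q)), q) = Add(Add(Pow(q, 2), Mul(q, Add(-5, Mul(2, Pow(q, 2))))), q) = Add(q, Pow(q, 2), Mul(q, Add(-5, Mul(2, Pow(q, 2))))))
Add(-19, Mul(-16, Function('V')(-1))) = Add(-19, Mul(-16, Mul(-1, Add(-4, -1, Mul(2, Pow(-1, 2)))))) = Add(-19, Mul(-16, Mul(-1, Add(-4, -1, Mul(2, 1))))) = Add(-19, Mul(-16, Mul(-1, Add(-4, -1, 2)))) = Add(-19, Mul(-16, Mul(-1, -3))) = Add(-19, Mul(-16, 3)) = Add(-19, -48) = -67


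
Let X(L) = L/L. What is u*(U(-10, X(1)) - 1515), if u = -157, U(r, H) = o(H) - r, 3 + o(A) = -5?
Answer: 237541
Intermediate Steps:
o(A) = -8 (o(A) = -3 - 5 = -8)
X(L) = 1
U(r, H) = -8 - r
u*(U(-10, X(1)) - 1515) = -157*((-8 - 1*(-10)) - 1515) = -157*((-8 + 10) - 1515) = -157*(2 - 1515) = -157*(-1513) = 237541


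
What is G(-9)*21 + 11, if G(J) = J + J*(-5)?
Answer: 767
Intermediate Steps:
G(J) = -4*J (G(J) = J - 5*J = -4*J)
G(-9)*21 + 11 = -4*(-9)*21 + 11 = 36*21 + 11 = 756 + 11 = 767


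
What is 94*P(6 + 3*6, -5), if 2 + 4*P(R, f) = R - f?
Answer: 1269/2 ≈ 634.50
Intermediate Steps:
P(R, f) = -½ - f/4 + R/4 (P(R, f) = -½ + (R - f)/4 = -½ + (-f/4 + R/4) = -½ - f/4 + R/4)
94*P(6 + 3*6, -5) = 94*(-½ - ¼*(-5) + (6 + 3*6)/4) = 94*(-½ + 5/4 + (6 + 18)/4) = 94*(-½ + 5/4 + (¼)*24) = 94*(-½ + 5/4 + 6) = 94*(27/4) = 1269/2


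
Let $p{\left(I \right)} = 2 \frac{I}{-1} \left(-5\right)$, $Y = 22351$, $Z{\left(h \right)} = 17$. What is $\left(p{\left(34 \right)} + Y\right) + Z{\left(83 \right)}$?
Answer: $22708$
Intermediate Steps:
$p{\left(I \right)} = 10 I$ ($p{\left(I \right)} = 2 I \left(-1\right) \left(-5\right) = 2 \left(- I\right) \left(-5\right) = - 2 I \left(-5\right) = 10 I$)
$\left(p{\left(34 \right)} + Y\right) + Z{\left(83 \right)} = \left(10 \cdot 34 + 22351\right) + 17 = \left(340 + 22351\right) + 17 = 22691 + 17 = 22708$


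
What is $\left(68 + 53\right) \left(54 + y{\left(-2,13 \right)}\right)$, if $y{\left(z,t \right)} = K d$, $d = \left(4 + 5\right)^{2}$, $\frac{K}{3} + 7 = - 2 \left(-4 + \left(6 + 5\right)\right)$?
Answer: $-610929$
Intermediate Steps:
$K = -63$ ($K = -21 + 3 \left(- 2 \left(-4 + \left(6 + 5\right)\right)\right) = -21 + 3 \left(- 2 \left(-4 + 11\right)\right) = -21 + 3 \left(\left(-2\right) 7\right) = -21 + 3 \left(-14\right) = -21 - 42 = -63$)
$d = 81$ ($d = 9^{2} = 81$)
$y{\left(z,t \right)} = -5103$ ($y{\left(z,t \right)} = \left(-63\right) 81 = -5103$)
$\left(68 + 53\right) \left(54 + y{\left(-2,13 \right)}\right) = \left(68 + 53\right) \left(54 - 5103\right) = 121 \left(-5049\right) = -610929$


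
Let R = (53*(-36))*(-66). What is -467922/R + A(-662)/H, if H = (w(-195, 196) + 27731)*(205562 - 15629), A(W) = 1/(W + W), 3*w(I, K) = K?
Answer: -68140944880647305/18338212152730206 ≈ -3.7158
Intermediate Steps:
w(I, K) = K/3
A(W) = 1/(2*W)
R = 125928 (R = -1908*(-66) = 125928)
H = 5279440979 (H = ((⅓)*196 + 27731)*(205562 - 15629) = (196/3 + 27731)*189933 = (83389/3)*189933 = 5279440979)
-467922/R + A(-662)/H = -467922/125928 + ((½)/(-662))/5279440979 = -467922*1/125928 + ((½)*(-1/662))*(1/5279440979) = -77987/20988 - 1/1324*1/5279440979 = -77987/20988 - 1/6989979856196 = -68140944880647305/18338212152730206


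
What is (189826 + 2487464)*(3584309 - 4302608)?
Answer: -1923094729710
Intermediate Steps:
(189826 + 2487464)*(3584309 - 4302608) = 2677290*(-718299) = -1923094729710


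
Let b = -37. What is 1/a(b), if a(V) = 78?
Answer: 1/78 ≈ 0.012821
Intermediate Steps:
1/a(b) = 1/78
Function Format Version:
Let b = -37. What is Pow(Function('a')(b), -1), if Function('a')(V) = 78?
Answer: Rational(1, 78) ≈ 0.012821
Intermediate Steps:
Pow(Function('a')(b), -1) = Pow(78, -1) = Rational(1, 78)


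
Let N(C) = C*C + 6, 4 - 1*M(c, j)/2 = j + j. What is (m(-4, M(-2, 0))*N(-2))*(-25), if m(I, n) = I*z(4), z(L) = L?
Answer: 4000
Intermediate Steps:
M(c, j) = 8 - 4*j (M(c, j) = 8 - 2*(j + j) = 8 - 4*j)
m(I, n) = 4*I (m(I, n) = I*4 = 4*I)
N(C) = 6 + C² (N(C) = C² + 6 = 6 + C²)
(m(-4, M(-2, 0))*N(-2))*(-25) = ((4*(-4))*(6 + (-2)²))*(-25) = -16*(6 + 4)*(-25) = -16*10*(-25) = -160*(-25) = 4000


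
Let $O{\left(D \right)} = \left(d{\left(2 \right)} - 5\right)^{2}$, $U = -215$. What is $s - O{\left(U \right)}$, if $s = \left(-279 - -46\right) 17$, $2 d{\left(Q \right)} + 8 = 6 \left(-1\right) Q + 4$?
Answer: $-4130$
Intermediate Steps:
$d{\left(Q \right)} = -2 - 3 Q$ ($d{\left(Q \right)} = -4 + \frac{6 \left(-1\right) Q + 4}{2} = -4 + \frac{- 6 Q + 4}{2} = -4 + \frac{4 - 6 Q}{2} = -4 - \left(-2 + 3 Q\right) = -2 - 3 Q$)
$O{\left(D \right)} = 169$ ($O{\left(D \right)} = \left(\left(-2 - 6\right) - 5\right)^{2} = \left(-8 - 5\right)^{2} = \left(-13\right)^{2} = 169$)
$s = -3961$ ($s = \left(-279 + 46\right) 17 = \left(-233\right) 17 = -3961$)
$s - O{\left(U \right)} = -3961 - 169 = -4130$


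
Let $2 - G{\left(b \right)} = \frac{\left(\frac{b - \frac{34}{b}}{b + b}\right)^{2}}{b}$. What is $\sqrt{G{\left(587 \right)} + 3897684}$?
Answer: $\frac{\sqrt{637816056308754190910621}}{404524006} \approx 1974.3$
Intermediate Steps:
$G{\left(b \right)} = 2 - \frac{\left(b - \frac{34}{b}\right)^{2}}{4 b^{3}}$ ($G{\left(b \right)} = 2 - \frac{\left(\frac{b - \frac{34}{b}}{b + b}\right)^{2}}{b} = 2 - \frac{\left(\frac{b - \frac{34}{b}}{2 b}\right)^{2}}{b} = 2 - \frac{\frac{1}{4} \frac{1}{b^{2}} \left(b - \frac{34}{b}\right)^{2}}{b} = 2 - \frac{\left(b - \frac{34}{b}\right)^{2}}{4 b^{3}}$)
$\sqrt{G{\left(587 \right)} + 3897684} = \sqrt{\left(2 - \frac{\left(-34 + 587^{2}\right)^{2}}{4 \cdot 69693216111707}\right) + 3897684} = \sqrt{\left(2 - \frac{\left(-34 + 344569\right)^{2}}{278772864446828}\right) + 3897684} = \sqrt{\left(2 - \frac{344535^{2}}{278772864446828}\right) + 3897684} = \sqrt{\left(2 - \frac{1}{278772864446828} \cdot 118704366225\right) + 3897684} = \sqrt{\left(2 - \frac{118704366225}{278772864446828}\right) + 3897684} = \sqrt{\frac{557427024527431}{278772864446828} + 3897684} = \sqrt{\frac{1086569090815594873783}{278772864446828}} = \frac{\sqrt{637816056308754190910621}}{404524006}$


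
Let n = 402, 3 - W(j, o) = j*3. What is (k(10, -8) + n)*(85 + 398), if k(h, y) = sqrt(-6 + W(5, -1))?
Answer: 194166 + 1449*I*sqrt(2) ≈ 1.9417e+5 + 2049.2*I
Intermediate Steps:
W(j, o) = 3 - 3*j (W(j, o) = 3 - j*3 = 3 - 3*j)
k(h, y) = 3*I*sqrt(2) (k(h, y) = sqrt(-6 + (3 - 3*5)) = sqrt(-6 + (3 - 15)) = sqrt(-6 - 12) = sqrt(-18) = 3*I*sqrt(2))
(k(10, -8) + n)*(85 + 398) = (3*I*sqrt(2) + 402)*(85 + 398) = (402 + 3*I*sqrt(2))*483 = 194166 + 1449*I*sqrt(2)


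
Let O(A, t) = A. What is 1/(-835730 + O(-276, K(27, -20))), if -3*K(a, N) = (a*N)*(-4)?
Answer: -1/836006 ≈ -1.1962e-6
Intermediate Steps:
K(a, N) = 4*N*a/3 (K(a, N) = -a*N*(-4)/3 = -N*a*(-4)/3 = -(-4)*N*a/3 = 4*N*a/3)
1/(-835730 + O(-276, K(27, -20))) = 1/(-835730 - 276) = 1/(-836006) = -1/836006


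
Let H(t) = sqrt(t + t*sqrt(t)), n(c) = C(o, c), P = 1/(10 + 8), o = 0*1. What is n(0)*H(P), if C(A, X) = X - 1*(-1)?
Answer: sqrt(18 + 3*sqrt(2))/18 ≈ 0.26201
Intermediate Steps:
o = 0
P = 1/18 ≈ 0.055556
C(A, X) = 1 + X (C(A, X) = X + 1 = 1 + X)
n(c) = 1 + c
H(t) = sqrt(t + t**(3/2))
n(0)*H(P) = (1 + 0)*sqrt(1/18 + (1/18)**(3/2)) = 1*sqrt(1/18 + sqrt(2)/108) = sqrt(1/18 + sqrt(2)/108)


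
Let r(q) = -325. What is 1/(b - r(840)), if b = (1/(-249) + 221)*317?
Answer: 249/17524801 ≈ 1.4208e-5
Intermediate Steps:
b = 17443876/249 (b = (-1/249 + 221)*317 = (55028/249)*317 = 17443876/249 ≈ 70056.)
1/(b - r(840)) = 1/(17443876/249 - 1*(-325)) = 1/(17443876/249 + 325) = 1/(17524801/249) = 249/17524801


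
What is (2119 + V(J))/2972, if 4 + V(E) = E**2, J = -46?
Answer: 4231/2972 ≈ 1.4236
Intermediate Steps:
V(E) = -4 + E**2
(2119 + V(J))/2972 = (2119 + (-4 + (-46)**2))/2972 = (2119 + (-4 + 2116))*(1/2972) = (2119 + 2112)*(1/2972) = 4231*(1/2972) = 4231/2972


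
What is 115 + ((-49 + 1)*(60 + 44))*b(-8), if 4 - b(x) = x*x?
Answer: 299635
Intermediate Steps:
b(x) = 4 - x**2 (b(x) = 4 - x*x = 4 - x**2)
115 + ((-49 + 1)*(60 + 44))*b(-8) = 115 + ((-49 + 1)*(60 + 44))*(4 - 1*(-8)**2) = 115 + (-48*104)*(4 - 1*64) = 115 - 4992*(4 - 64) = 115 - 4992*(-60) = 115 + 299520 = 299635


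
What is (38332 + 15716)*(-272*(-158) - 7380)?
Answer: 1923892608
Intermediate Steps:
(38332 + 15716)*(-272*(-158) - 7380) = 54048*(42976 - 7380) = 54048*35596 = 1923892608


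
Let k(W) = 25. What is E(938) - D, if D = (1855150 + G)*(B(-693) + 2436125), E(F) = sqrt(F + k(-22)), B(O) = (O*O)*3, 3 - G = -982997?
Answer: -11003144266800 + 3*sqrt(107) ≈ -1.1003e+13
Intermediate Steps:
G = 983000 (G = 3 - 1*(-982997) = 3 + 982997 = 983000)
B(O) = 3*O**2 (B(O) = O**2*3 = 3*O**2)
E(F) = sqrt(25 + F) (E(F) = sqrt(F + 25) = sqrt(25 + F))
D = 11003144266800 (D = (1855150 + 983000)*(3*(-693)**2 + 2436125) = 2838150*(3*480249 + 2436125) = 2838150*(1440747 + 2436125) = 2838150*3876872 = 11003144266800)
E(938) - D = sqrt(25 + 938) - 1*11003144266800 = sqrt(963) - 11003144266800 = 3*sqrt(107) - 11003144266800 = -11003144266800 + 3*sqrt(107)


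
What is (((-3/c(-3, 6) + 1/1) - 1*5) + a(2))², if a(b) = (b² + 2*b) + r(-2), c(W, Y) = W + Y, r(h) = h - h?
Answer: 9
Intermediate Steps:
r(h) = 0
a(b) = b² + 2*b (a(b) = (b² + 2*b) + 0 = b² + 2*b)
(((-3/c(-3, 6) + 1/1) - 1*5) + a(2))² = (((-3/(-3 + 6) + 1/1) - 1*5) + 2*(2 + 2))² = (((-3/3 + 1*1) - 5) + 2*4)² = (((-3*⅓ + 1) - 5) + 8)² = (((-1 + 1) - 5) + 8)² = ((0 - 5) + 8)² = (-5 + 8)² = 3² = 9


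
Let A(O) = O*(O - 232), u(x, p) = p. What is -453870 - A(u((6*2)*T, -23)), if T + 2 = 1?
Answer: -459735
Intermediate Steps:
T = -1 (T = -2 + 1 = -1)
A(O) = O*(-232 + O)
-453870 - A(u((6*2)*T, -23)) = -453870 - (-23)*(-232 - 23) = -453870 - (-23)*(-255) = -453870 - 1*5865 = -453870 - 5865 = -459735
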